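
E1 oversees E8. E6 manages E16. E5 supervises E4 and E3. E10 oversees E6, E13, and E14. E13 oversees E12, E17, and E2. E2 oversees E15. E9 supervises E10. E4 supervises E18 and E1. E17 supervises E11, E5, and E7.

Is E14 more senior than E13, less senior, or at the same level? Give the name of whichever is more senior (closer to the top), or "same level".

Both E14 and E13 are 2 levels below E9.

same level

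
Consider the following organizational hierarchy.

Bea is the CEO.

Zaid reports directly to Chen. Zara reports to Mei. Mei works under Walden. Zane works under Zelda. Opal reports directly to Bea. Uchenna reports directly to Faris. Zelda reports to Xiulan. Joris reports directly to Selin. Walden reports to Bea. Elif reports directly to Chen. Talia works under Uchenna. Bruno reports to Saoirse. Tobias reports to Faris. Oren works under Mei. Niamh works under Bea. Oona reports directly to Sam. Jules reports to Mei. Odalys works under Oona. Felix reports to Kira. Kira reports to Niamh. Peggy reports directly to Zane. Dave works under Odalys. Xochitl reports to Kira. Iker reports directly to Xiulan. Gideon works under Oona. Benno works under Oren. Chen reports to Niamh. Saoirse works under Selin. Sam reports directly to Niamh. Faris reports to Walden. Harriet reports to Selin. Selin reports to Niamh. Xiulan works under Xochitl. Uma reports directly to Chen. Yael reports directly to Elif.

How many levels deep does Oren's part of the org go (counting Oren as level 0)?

The longest chain under Oren runs Oren → Benno, which is 1 level below Oren.

1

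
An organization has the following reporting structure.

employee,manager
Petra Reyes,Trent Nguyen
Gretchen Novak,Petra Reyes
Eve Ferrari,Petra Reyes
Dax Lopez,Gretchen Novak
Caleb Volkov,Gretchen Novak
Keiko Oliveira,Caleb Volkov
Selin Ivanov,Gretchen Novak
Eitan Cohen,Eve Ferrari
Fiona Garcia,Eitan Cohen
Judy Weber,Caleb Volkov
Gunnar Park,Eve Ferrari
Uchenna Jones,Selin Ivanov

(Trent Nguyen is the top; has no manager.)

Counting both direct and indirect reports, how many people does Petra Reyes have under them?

11

Petra Reyes directly manages Gretchen Novak, Eve Ferrari. Under Gretchen Novak: Selin Ivanov, Uchenna Jones, Caleb Volkov, Judy Weber, Keiko Oliveira, Dax Lopez (6). Under Eve Ferrari: Gunnar Park, Eitan Cohen, Fiona Garcia (3). So Petra Reyes's organization is 2 direct reports plus everyone under them: 7 + 4 = 11.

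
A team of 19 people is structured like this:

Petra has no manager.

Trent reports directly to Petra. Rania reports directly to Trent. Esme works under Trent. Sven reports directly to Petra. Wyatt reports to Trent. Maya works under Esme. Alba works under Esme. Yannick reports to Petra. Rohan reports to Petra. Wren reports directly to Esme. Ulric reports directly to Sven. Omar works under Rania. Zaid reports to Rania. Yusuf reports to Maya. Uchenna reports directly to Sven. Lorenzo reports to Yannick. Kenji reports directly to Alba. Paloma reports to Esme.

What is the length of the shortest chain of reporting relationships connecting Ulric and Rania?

4

Ulric is 2 levels below Petra, and Rania is 2 levels below Petra (their lowest common manager). The shortest path runs up from Ulric to Petra and back down to Rania: 2 + 2 = 4 links.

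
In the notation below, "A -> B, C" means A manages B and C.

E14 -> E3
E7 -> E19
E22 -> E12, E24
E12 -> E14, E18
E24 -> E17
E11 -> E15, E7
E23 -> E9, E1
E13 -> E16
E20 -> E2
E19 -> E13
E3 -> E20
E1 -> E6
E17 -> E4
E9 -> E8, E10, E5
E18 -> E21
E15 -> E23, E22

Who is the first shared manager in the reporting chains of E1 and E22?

E15

E1's chain of managers is E23, E15, E11. E22's chain of managers is E15, E11. The first manager that appears in both chains is E15.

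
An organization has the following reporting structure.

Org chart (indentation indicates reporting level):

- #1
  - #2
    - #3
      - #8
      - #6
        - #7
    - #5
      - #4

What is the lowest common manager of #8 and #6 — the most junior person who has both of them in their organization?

#8's chain of managers is #3, #2, #1. #6's chain of managers is #3, #2, #1. The first manager that appears in both chains is #3.

#3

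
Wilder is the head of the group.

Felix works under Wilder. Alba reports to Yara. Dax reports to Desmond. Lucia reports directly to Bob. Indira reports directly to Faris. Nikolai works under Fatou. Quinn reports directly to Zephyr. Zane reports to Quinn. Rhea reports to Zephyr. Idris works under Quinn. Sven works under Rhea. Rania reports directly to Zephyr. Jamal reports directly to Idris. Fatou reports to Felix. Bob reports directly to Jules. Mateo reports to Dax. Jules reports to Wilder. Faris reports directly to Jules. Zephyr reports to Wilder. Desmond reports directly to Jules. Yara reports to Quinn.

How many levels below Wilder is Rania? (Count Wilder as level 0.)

Chain from Rania up to Wilder: Rania → Zephyr → Wilder. That is 2 steps up, so Rania is 2 levels below Wilder.

2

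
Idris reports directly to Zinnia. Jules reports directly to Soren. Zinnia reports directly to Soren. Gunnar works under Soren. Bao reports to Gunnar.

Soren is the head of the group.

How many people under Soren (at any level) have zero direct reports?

The people in Soren's organization with no one reporting to them are Jules, Bao, Idris. That is 3.

3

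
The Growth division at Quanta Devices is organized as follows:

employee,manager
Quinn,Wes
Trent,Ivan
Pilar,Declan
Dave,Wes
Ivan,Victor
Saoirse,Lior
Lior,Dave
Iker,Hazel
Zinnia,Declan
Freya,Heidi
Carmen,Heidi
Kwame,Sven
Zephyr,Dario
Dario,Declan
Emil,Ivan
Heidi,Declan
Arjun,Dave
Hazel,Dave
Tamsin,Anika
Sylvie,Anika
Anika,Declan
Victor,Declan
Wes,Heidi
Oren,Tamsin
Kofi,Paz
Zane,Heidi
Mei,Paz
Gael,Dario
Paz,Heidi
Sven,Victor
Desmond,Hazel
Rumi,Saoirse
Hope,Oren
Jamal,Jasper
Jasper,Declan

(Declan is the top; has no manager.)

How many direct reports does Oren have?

1

Oren directly manages Hope. That is 1 direct report.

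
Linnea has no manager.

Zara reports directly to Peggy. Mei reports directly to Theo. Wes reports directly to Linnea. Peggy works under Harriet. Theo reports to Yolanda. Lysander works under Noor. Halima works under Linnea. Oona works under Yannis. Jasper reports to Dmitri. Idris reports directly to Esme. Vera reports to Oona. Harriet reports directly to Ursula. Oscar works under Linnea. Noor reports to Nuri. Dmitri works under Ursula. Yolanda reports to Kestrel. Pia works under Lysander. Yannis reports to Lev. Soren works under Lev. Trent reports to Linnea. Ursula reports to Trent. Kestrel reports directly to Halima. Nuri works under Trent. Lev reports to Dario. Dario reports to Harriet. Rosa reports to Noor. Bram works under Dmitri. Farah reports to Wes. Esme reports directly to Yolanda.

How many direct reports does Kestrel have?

Kestrel directly manages Yolanda. That is 1 direct report.

1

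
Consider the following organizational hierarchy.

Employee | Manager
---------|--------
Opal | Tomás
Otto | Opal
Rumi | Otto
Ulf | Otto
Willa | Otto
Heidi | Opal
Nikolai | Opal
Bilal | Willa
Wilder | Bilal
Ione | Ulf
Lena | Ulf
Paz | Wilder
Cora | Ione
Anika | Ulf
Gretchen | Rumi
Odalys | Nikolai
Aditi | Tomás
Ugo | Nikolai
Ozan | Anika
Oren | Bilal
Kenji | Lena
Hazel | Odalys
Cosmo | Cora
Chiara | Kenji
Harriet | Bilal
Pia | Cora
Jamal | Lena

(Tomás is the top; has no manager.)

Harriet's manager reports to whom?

Harriet reports to Bilal, and Bilal reports to Willa. So Harriet's skip-level manager is Willa.

Willa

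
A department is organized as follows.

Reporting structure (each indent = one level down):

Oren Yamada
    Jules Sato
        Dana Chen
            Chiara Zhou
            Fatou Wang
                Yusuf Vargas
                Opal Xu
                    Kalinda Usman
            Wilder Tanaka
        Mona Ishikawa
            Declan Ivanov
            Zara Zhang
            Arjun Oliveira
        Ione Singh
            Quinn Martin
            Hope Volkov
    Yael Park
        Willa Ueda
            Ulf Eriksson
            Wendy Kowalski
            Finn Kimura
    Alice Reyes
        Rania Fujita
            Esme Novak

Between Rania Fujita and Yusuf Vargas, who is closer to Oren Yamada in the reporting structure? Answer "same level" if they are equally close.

Rania Fujita

Rania Fujita is 2 levels below Oren Yamada; Yusuf Vargas is 4. Rania Fujita is higher.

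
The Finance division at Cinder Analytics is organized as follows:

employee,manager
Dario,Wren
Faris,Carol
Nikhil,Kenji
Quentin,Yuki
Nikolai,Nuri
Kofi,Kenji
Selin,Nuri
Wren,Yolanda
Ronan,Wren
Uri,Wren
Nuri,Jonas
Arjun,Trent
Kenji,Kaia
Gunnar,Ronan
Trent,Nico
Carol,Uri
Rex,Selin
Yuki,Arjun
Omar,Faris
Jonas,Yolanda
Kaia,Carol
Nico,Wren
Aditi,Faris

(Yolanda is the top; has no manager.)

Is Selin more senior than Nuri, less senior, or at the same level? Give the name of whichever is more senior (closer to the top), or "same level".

Selin is 3 levels below Yolanda; Nuri is 2. Nuri is higher.

Nuri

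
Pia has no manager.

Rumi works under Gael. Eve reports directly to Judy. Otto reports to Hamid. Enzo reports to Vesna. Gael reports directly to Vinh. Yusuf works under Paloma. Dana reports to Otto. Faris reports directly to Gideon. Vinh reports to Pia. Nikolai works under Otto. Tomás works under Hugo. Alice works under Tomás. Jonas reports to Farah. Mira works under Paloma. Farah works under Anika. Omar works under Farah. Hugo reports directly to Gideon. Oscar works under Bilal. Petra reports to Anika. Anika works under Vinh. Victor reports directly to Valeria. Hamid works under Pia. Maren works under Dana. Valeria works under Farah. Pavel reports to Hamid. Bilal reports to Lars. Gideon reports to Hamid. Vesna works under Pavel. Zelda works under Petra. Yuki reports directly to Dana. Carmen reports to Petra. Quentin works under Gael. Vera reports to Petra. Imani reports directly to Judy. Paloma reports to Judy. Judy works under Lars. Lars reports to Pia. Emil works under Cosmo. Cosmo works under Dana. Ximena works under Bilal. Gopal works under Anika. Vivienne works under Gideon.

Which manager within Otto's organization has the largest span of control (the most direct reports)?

Direct-report counts within Otto's organization: Otto has 2; Dana has 3; Cosmo has 1. The largest is 3, held by Dana.

Dana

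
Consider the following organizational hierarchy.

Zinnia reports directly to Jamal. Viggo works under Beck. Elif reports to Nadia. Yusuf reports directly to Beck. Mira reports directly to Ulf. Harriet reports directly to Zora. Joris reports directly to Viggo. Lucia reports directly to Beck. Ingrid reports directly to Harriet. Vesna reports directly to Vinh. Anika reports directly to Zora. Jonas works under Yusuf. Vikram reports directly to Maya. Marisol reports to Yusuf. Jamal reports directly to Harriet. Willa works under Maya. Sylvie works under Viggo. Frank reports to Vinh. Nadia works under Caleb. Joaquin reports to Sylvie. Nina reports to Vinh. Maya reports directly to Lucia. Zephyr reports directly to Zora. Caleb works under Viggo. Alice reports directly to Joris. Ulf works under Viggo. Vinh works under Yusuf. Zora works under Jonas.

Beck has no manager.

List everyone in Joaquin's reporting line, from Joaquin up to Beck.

Joaquin reports to Sylvie. Sylvie reports to Viggo. Viggo reports to Beck. Beck is at the top.

Joaquin -> Sylvie -> Viggo -> Beck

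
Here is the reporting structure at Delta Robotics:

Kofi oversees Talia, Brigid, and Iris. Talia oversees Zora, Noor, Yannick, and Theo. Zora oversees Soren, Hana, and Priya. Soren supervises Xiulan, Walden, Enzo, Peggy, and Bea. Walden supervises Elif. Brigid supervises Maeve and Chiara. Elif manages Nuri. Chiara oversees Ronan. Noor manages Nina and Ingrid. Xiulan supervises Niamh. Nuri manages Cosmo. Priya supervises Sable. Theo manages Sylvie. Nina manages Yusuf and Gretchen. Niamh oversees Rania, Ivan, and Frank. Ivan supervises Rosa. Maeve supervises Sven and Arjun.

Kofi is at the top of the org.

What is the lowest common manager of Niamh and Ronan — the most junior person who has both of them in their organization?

Niamh's chain of managers is Xiulan, Soren, Zora, Talia, Kofi. Ronan's chain of managers is Chiara, Brigid, Kofi. The first manager that appears in both chains is Kofi.

Kofi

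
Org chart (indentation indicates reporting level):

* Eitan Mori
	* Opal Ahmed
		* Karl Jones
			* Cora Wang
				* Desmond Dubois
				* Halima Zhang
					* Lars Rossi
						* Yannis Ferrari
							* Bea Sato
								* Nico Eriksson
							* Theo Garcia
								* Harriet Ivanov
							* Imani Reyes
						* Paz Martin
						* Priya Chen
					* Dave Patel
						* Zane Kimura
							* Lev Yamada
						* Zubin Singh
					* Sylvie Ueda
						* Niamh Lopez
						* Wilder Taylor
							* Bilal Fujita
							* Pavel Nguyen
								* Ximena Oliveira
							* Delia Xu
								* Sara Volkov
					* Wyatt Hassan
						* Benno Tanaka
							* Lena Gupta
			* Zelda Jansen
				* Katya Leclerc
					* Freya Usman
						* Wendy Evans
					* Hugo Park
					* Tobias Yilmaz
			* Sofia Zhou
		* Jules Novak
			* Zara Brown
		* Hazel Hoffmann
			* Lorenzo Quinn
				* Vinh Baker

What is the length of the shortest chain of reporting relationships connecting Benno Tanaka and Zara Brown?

7

Benno Tanaka is 5 levels below Opal Ahmed, and Zara Brown is 2 levels below Opal Ahmed (their lowest common manager). The shortest path runs up from Benno Tanaka to Opal Ahmed and back down to Zara Brown: 5 + 2 = 7 links.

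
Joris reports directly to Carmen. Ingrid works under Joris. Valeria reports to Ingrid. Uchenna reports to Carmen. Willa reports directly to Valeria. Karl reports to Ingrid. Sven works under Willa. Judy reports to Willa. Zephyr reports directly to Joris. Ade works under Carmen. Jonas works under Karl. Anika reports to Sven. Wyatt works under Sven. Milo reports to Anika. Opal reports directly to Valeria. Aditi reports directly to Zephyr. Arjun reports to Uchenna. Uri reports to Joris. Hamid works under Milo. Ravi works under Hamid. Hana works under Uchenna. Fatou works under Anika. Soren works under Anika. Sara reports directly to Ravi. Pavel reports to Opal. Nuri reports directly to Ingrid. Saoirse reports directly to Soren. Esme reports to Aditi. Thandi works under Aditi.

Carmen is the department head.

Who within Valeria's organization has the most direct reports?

Direct-report counts within Valeria's organization: Valeria has 2; Opal has 1; Willa has 2; Sven has 2; Anika has 3; Soren has 1; Milo has 1; Hamid has 1; Ravi has 1. The largest is 3, held by Anika.

Anika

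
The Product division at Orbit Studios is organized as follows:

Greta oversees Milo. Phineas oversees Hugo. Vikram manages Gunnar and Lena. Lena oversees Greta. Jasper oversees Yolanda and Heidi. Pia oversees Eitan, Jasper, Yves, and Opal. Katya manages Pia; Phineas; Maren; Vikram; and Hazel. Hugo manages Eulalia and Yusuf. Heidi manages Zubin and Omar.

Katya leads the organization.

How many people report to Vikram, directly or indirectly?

4

Vikram directly manages Gunnar, Lena. Gunnar has no reports. Under Lena: Greta, Milo (2). So Vikram's organization is 2 direct reports plus everyone under them: 1 + 3 = 4.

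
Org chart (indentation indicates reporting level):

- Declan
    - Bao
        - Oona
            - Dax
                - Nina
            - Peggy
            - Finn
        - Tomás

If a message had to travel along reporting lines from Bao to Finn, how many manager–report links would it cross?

2

Finn is in Bao's organization: the chain from Finn up to Bao is Finn → Oona → Bao, which is 2 links.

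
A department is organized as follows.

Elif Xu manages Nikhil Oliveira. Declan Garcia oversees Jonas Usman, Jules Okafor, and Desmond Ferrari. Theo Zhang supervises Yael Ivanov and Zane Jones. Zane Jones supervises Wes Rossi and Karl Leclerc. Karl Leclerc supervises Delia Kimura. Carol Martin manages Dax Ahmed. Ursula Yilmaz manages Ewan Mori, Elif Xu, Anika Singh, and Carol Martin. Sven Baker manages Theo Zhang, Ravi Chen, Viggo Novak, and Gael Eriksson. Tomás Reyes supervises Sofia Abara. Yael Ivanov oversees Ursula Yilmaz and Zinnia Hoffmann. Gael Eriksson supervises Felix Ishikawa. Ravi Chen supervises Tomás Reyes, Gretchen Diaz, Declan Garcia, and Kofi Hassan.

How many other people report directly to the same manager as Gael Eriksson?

Gael Eriksson reports to Sven Baker. Sven Baker's other direct reports are Theo Zhang, Ravi Chen, Viggo Novak — 3 peers.

3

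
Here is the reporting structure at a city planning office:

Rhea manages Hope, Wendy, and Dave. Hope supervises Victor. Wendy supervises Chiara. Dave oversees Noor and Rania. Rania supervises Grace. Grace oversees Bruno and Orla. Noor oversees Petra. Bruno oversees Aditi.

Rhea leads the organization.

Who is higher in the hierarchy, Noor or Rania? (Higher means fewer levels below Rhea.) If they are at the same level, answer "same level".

same level

Both Noor and Rania are 2 levels below Rhea.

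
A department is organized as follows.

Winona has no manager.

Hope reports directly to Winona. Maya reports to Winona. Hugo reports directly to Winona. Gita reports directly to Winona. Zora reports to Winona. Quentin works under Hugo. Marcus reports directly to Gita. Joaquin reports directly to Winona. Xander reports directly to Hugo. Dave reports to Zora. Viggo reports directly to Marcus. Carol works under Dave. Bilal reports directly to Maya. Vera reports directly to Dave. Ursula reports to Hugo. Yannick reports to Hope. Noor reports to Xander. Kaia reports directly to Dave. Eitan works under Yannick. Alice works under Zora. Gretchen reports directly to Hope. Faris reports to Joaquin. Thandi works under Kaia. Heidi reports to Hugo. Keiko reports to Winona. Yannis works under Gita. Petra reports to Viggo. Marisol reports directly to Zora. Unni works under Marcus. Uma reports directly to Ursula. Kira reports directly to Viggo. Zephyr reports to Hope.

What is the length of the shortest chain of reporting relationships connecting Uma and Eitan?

Uma is 3 levels below Winona, and Eitan is 3 levels below Winona (their lowest common manager). The shortest path runs up from Uma to Winona and back down to Eitan: 3 + 3 = 6 links.

6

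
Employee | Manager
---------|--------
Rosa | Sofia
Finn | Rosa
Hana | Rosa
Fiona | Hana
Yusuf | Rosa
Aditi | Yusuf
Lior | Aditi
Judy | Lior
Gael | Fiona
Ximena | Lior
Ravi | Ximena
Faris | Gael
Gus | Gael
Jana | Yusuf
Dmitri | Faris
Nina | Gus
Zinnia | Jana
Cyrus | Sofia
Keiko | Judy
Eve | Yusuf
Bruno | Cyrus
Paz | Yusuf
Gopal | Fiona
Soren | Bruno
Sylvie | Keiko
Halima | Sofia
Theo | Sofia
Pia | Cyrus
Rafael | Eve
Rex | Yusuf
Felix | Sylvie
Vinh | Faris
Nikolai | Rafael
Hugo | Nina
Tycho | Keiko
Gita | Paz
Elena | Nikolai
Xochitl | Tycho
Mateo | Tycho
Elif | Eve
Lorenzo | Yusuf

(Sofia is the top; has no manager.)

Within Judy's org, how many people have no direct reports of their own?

3

The people in Judy's organization with no one reporting to them are Mateo, Xochitl, Felix. That is 3.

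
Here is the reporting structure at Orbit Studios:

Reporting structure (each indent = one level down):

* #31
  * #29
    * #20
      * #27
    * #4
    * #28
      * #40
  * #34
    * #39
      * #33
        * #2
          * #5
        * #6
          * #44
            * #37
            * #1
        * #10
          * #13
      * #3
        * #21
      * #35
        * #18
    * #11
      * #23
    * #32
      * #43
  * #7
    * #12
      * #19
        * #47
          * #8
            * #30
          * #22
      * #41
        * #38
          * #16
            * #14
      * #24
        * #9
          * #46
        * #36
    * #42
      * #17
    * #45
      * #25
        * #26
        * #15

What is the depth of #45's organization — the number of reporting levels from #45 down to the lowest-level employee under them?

2

The longest chain under #45 runs #45 → #25 → #15, which is 2 levels below #45.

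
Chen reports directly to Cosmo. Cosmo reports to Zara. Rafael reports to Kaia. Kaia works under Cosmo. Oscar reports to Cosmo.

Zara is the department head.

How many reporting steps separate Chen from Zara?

2

Chain from Chen up to Zara: Chen → Cosmo → Zara. That is 2 steps up, so Chen is 2 levels below Zara.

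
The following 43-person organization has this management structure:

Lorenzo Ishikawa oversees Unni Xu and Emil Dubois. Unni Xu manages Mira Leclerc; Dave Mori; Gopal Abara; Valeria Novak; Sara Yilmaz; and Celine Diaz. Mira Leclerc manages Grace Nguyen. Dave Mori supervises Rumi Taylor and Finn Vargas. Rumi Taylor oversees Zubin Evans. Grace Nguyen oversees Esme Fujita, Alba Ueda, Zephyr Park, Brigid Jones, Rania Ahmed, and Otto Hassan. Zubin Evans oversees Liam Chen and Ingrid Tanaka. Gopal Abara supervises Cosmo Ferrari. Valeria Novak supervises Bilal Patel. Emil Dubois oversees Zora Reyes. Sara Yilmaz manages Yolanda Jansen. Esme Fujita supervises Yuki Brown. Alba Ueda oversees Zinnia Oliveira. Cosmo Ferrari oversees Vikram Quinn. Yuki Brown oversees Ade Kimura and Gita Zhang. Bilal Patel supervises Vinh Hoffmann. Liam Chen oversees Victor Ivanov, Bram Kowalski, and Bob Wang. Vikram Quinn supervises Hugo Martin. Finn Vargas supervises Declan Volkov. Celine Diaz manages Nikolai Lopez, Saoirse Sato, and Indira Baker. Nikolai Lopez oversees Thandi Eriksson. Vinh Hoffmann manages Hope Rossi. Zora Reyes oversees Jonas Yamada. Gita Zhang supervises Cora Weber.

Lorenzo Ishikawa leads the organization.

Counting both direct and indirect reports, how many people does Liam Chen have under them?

3

Liam Chen directly manages Victor Ivanov, Bob Wang, Bram Kowalski. Victor Ivanov has no reports. Bob Wang has no reports. Bram Kowalski has no reports. So Liam Chen's organization is 3 direct reports plus everyone under them: 1 + 1 + 1 = 3.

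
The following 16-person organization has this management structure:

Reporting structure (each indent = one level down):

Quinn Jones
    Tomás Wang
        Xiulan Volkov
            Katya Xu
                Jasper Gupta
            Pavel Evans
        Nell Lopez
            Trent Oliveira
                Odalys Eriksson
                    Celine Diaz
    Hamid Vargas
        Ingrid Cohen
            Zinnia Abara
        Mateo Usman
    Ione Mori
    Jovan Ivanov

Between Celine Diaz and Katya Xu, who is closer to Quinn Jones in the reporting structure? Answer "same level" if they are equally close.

Katya Xu

Celine Diaz is 5 levels below Quinn Jones; Katya Xu is 3. Katya Xu is higher.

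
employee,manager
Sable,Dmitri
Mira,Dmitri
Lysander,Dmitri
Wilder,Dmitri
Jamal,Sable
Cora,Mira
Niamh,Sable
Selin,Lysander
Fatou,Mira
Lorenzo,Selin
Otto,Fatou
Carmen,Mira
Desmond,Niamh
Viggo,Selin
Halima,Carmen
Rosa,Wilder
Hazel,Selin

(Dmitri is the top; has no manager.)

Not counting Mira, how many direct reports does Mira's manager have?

Mira reports to Dmitri. Dmitri's other direct reports are Sable, Lysander, Wilder — 3 peers.

3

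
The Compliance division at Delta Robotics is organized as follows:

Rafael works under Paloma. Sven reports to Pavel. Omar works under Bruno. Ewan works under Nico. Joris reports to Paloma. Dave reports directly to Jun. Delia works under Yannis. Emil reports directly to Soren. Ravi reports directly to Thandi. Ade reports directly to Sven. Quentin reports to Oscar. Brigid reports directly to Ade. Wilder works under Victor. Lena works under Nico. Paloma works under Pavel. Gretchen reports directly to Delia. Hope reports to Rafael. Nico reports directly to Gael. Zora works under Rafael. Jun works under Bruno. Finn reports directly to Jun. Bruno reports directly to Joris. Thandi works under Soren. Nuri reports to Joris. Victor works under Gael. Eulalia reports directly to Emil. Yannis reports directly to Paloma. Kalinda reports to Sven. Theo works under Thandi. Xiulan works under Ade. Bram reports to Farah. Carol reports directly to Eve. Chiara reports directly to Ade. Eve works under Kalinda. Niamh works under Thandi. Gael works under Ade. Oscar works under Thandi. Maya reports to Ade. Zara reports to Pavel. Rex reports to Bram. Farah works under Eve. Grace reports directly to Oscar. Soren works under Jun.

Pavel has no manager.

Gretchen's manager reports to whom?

Yannis

Gretchen reports to Delia, and Delia reports to Yannis. So Gretchen's skip-level manager is Yannis.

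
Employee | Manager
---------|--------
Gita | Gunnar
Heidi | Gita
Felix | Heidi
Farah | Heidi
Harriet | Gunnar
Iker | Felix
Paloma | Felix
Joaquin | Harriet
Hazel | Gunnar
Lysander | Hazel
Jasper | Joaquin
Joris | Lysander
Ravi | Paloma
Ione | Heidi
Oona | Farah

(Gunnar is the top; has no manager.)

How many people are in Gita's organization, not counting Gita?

Gita directly manages Heidi. Under Heidi: Ione, Farah, Oona, Felix, Paloma, Ravi, Iker (7). That's 8 in total.

8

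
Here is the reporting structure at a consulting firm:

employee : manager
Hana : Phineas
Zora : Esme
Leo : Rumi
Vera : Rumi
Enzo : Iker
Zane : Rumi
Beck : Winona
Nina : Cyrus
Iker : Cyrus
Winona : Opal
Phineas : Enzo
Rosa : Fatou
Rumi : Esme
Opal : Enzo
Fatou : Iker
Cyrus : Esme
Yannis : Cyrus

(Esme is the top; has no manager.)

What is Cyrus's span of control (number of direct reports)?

3

Cyrus directly manages Iker, Yannis, Nina. That is 3 direct reports.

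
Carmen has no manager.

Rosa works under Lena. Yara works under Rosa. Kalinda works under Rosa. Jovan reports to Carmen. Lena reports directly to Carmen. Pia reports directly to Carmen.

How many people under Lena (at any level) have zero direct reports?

The people in Lena's organization with no one reporting to them are Yara, Kalinda. That is 2.

2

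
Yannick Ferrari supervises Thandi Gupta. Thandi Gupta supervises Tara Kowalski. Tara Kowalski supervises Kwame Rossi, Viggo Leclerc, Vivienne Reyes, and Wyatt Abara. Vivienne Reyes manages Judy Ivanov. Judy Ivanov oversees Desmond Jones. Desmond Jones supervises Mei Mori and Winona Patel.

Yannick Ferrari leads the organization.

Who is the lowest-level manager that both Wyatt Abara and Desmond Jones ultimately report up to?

Tara Kowalski

Wyatt Abara's chain of managers is Tara Kowalski, Thandi Gupta, Yannick Ferrari. Desmond Jones's chain of managers is Judy Ivanov, Vivienne Reyes, Tara Kowalski, Thandi Gupta, Yannick Ferrari. The first manager that appears in both chains is Tara Kowalski.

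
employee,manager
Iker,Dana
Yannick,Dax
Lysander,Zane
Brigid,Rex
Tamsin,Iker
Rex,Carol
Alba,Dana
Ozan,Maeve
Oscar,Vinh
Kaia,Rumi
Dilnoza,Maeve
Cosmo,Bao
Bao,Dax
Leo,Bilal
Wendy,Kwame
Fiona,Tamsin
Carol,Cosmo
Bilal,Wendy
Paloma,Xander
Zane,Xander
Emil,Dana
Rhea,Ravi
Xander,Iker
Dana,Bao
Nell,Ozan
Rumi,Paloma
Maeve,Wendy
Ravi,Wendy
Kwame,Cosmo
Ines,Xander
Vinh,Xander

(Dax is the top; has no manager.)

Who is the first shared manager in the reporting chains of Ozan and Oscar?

Bao

Ozan's chain of managers is Maeve, Wendy, Kwame, Cosmo, Bao, Dax. Oscar's chain of managers is Vinh, Xander, Iker, Dana, Bao, Dax. The first manager that appears in both chains is Bao.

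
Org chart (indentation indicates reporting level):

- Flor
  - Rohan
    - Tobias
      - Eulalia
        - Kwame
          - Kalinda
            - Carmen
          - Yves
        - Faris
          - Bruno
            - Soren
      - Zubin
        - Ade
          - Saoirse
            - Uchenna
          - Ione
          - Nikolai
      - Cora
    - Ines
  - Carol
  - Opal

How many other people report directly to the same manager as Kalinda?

1

Kalinda reports to Kwame. Kwame's other direct reports are Yves — 1 peer.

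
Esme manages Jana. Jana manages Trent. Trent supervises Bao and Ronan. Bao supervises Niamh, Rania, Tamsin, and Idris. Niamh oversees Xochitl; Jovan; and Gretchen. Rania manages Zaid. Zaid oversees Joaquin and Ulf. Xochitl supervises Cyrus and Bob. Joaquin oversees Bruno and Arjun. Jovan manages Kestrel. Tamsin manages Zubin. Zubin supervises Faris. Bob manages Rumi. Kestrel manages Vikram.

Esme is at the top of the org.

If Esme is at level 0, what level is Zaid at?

Chain from Zaid up to Esme: Zaid → Rania → Bao → Trent → Jana → Esme. That is 5 steps up, so Zaid is 5 levels below Esme.

5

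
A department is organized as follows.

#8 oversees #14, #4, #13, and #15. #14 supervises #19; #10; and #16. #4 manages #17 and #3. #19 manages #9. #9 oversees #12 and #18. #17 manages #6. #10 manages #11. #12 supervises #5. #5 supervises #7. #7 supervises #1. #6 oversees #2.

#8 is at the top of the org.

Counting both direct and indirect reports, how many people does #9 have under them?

#9 directly manages #12, #18. Under #12: #5, #7, #1 (3). #18 has no reports. So #9's organization is 2 direct reports plus everyone under them: 4 + 1 = 5.

5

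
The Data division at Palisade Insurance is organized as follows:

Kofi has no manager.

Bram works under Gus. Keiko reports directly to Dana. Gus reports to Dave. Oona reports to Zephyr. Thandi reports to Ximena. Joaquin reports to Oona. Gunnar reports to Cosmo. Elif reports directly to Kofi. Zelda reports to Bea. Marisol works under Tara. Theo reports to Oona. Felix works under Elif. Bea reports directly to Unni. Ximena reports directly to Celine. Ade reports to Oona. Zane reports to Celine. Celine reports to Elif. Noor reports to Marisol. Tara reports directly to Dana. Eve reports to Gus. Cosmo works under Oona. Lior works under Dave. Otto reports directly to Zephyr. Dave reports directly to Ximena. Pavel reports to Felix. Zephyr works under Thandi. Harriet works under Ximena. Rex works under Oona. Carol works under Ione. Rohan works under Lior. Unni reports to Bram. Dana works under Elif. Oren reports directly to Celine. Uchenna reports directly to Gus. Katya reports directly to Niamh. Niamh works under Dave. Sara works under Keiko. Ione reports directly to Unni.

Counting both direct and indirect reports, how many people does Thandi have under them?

Thandi directly manages Zephyr. Under Zephyr: Otto, Oona, Joaquin, Cosmo, Gunnar, Ade, Theo, Rex (8). That's 9 in total.

9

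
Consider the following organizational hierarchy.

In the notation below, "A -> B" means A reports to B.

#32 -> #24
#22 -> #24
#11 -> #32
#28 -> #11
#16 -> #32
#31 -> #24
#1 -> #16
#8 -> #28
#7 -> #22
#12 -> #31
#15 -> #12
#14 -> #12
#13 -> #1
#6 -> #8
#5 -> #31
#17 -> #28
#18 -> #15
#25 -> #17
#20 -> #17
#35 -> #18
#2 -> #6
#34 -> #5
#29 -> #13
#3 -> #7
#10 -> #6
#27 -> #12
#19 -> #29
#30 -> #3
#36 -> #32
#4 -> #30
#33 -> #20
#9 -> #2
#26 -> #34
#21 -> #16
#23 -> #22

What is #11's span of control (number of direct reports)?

1

#11 directly manages #28. That is 1 direct report.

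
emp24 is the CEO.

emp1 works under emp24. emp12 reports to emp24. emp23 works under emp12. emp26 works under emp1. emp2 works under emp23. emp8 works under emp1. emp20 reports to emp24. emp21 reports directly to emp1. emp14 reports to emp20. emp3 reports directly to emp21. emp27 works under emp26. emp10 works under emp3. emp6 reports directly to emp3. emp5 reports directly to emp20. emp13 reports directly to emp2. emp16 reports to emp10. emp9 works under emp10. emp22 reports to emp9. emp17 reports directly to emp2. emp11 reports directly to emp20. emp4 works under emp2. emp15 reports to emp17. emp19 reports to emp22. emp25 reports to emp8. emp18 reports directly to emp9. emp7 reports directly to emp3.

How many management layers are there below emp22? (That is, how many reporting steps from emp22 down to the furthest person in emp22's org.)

The longest chain under emp22 runs emp22 → emp19, which is 1 level below emp22.

1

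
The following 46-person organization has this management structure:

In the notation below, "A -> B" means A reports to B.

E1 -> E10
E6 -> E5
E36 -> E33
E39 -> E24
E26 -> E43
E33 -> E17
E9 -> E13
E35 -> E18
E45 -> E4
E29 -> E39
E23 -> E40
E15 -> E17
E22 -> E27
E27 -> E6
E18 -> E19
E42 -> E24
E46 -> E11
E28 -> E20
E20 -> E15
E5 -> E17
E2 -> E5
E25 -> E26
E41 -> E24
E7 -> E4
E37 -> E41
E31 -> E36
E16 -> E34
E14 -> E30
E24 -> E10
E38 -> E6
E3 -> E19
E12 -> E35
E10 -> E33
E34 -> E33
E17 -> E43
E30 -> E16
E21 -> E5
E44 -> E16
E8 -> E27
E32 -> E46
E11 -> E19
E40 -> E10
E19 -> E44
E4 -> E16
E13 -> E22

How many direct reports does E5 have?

3

E5 directly manages E6, E2, E21. That is 3 direct reports.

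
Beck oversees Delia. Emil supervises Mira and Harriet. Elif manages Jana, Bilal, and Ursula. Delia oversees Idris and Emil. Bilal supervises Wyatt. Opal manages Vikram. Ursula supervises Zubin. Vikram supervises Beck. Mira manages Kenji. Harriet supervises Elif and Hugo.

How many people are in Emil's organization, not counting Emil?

10

Emil directly manages Mira, Harriet. Under Mira: Kenji (1). Under Harriet: Hugo, Elif, Ursula, Zubin, Bilal, Wyatt, Jana (7). So Emil's organization is 2 direct reports plus everyone under them: 2 + 8 = 10.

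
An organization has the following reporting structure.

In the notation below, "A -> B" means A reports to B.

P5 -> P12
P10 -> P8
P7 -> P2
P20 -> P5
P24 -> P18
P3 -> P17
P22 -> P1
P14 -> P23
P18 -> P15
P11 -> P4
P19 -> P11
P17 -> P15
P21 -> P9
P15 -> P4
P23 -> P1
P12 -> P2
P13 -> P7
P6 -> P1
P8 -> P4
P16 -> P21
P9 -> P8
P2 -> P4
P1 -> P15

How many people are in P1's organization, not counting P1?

4

P1 directly manages P23, P6, P22. Under P23: P14 (1). P6 has no reports. P22 has no reports. So P1's organization is 3 direct reports plus everyone under them: 2 + 1 + 1 = 4.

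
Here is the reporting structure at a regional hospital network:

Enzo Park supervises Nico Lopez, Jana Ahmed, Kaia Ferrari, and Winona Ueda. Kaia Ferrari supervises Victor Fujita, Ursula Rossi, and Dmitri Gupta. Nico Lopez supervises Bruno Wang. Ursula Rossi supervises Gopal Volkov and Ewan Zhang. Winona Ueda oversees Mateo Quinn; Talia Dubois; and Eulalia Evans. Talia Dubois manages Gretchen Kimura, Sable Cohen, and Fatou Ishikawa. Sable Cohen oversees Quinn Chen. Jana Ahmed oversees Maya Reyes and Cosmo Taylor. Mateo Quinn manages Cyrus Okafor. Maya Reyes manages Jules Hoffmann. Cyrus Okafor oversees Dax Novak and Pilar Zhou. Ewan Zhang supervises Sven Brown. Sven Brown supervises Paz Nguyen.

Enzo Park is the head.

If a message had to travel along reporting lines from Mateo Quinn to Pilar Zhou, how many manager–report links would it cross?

2

Pilar Zhou is in Mateo Quinn's organization: the chain from Pilar Zhou up to Mateo Quinn is Pilar Zhou → Cyrus Okafor → Mateo Quinn, which is 2 links.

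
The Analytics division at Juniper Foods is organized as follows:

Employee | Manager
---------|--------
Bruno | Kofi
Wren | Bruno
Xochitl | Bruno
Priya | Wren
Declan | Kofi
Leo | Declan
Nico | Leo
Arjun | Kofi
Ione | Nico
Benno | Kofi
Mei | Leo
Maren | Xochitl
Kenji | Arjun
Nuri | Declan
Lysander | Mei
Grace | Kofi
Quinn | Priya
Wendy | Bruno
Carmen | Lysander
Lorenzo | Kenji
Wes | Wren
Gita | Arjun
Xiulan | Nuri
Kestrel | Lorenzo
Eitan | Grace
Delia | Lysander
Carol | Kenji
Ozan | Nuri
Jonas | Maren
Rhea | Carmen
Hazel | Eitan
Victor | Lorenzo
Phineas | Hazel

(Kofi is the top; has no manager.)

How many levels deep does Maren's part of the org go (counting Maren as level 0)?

The longest chain under Maren runs Maren → Jonas, which is 1 level below Maren.

1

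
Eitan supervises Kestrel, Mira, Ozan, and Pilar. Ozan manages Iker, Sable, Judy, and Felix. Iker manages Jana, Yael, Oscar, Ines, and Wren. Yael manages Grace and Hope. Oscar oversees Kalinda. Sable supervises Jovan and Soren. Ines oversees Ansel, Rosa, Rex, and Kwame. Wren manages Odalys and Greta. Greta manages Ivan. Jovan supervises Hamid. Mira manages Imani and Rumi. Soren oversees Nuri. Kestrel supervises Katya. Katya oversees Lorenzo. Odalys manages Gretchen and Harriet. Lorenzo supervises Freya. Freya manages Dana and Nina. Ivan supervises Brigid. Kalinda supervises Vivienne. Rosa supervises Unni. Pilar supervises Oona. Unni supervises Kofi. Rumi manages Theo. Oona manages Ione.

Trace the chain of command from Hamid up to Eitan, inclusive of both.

Hamid -> Jovan -> Sable -> Ozan -> Eitan

Hamid reports to Jovan. Jovan reports to Sable. Sable reports to Ozan. Ozan reports to Eitan. Eitan is at the top.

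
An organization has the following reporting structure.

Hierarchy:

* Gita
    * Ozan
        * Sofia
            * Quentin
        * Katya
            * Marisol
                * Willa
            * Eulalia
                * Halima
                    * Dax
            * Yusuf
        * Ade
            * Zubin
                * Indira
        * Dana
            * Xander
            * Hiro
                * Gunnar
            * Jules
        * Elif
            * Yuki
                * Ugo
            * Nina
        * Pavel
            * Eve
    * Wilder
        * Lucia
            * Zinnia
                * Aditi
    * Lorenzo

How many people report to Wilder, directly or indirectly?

Wilder directly manages Lucia. Under Lucia: Zinnia, Aditi (2). That's 3 in total.

3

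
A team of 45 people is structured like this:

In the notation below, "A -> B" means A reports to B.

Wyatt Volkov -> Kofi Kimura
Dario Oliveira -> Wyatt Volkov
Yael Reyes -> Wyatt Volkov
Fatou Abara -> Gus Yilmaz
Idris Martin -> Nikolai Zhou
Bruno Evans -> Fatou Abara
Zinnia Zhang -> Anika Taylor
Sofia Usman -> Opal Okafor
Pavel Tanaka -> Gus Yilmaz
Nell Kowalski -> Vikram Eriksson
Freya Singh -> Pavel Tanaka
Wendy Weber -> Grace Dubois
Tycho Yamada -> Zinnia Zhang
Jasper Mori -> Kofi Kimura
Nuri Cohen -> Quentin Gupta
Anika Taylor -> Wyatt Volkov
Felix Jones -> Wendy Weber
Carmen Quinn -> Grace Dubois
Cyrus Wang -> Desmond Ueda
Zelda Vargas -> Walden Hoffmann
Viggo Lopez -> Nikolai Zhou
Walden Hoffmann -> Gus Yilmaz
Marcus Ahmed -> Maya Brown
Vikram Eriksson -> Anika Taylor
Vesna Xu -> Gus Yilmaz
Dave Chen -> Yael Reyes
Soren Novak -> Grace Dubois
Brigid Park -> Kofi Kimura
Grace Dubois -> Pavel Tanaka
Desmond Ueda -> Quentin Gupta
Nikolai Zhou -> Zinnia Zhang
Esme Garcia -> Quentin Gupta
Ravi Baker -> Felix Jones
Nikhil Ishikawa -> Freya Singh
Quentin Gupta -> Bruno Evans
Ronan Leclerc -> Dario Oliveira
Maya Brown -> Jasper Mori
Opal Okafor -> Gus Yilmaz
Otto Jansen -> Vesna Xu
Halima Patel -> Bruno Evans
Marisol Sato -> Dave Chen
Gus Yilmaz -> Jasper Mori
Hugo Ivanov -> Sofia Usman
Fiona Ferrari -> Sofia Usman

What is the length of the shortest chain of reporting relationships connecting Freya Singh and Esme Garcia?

6

Freya Singh is 2 levels below Gus Yilmaz, and Esme Garcia is 4 levels below Gus Yilmaz (their lowest common manager). The shortest path runs up from Freya Singh to Gus Yilmaz and back down to Esme Garcia: 2 + 4 = 6 links.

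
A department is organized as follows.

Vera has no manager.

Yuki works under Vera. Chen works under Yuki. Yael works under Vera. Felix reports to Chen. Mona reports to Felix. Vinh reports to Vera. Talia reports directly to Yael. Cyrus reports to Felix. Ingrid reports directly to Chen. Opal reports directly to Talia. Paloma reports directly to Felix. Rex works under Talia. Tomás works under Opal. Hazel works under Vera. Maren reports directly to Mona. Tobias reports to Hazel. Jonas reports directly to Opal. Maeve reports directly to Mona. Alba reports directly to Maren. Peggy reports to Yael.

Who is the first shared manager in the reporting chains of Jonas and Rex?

Talia

Jonas's chain of managers is Opal, Talia, Yael, Vera. Rex's chain of managers is Talia, Yael, Vera. The first manager that appears in both chains is Talia.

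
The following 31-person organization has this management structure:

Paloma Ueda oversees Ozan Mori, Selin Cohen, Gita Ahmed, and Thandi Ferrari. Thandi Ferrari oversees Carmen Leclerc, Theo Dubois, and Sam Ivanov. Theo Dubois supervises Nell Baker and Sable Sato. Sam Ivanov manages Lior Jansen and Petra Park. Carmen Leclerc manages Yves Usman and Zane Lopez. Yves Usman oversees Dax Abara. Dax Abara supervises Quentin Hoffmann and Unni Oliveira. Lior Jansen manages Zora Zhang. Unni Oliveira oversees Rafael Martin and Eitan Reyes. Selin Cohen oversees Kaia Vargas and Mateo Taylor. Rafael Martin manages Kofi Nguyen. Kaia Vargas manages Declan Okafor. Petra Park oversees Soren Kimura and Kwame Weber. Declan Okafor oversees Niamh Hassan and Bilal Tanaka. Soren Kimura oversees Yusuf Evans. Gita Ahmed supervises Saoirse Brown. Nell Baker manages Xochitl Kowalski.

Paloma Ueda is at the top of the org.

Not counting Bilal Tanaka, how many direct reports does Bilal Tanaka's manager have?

1

Bilal Tanaka reports to Declan Okafor. Declan Okafor's other direct reports are Niamh Hassan — 1 peer.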